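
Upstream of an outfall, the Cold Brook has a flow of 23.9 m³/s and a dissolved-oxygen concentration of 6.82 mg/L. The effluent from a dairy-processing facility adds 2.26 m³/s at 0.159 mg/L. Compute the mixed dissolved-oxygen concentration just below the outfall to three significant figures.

Flow-weighted mixing: C = (Q_r C_r + Q_w C_w)/(Q_r + Q_w)
= (23.9×6.82 + 2.26×0.159)/(23.9 + 2.26) = 163.4/26.16 = 6.245 mg/L.

6.24 mg/L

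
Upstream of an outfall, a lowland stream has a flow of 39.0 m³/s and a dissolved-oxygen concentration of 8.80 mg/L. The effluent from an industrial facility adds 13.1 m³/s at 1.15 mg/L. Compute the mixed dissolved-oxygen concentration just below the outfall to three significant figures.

Flow-weighted mixing: C = (Q_r C_r + Q_w C_w)/(Q_r + Q_w)
= (39.0×8.80 + 13.1×1.15)/(39.0 + 13.1) = 358.3/52.10 = 6.876 mg/L.

6.88 mg/L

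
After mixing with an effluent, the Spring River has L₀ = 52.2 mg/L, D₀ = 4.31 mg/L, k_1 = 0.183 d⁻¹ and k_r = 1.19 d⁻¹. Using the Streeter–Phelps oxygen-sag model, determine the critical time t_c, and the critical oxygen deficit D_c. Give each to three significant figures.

t_c ≈ 1.26 d; D_c ≈ 6.38 mg/L

t_c = [1/(k_r−k_1)] ln[(k_r/k_1)(1 − D₀(k_r−k_1)/(k_1 L₀))]
= [1/(1.19−0.183)] ln[(1.19/0.183)(1 − 4.31×1.007/(0.183×52.2))]
= (1/1.007) ln[6.503 × 0.5457] = 0.9930 × ln(3.548) = 0.9930 × 1.266 = 1.258 d.
D_c = (k_1/k_r) L₀ e^(−k_1 t_c) = (0.183/1.19) × 52.2 × e^(−0.183×1.258) = 0.1538 × 52.2 × 0.7944 = 6.377 mg/L.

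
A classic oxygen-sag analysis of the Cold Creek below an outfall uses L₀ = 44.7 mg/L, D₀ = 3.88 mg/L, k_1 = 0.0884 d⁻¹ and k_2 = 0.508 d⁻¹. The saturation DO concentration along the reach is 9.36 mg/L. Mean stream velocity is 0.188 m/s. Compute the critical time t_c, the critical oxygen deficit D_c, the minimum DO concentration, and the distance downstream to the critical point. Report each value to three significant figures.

t_c ≈ 2.90 d; D_c ≈ 6.02 mg/L; min DO ≈ 3.34 mg/L; x_c ≈ 47.1 km

With k_2/k_1 = 5.747 and 1 − D₀(k_2−k_1)/(k_1 L₀) = 0.5880,
t_c = ln(5.747 × 0.5880) / (0.508 − 0.0884) = ln(3.379) / 0.4196 = 1.218/0.4196 = 2.902 d.
D_c = (k_1/k_2) L₀ e^(−k_1 t_c) = (0.0884/0.508) × 44.7 × e^(−0.0884×2.902) = 0.1740 × 44.7 × 0.7737 = 6.019 mg/L.
Minimum DO = C_s − D_c = 9.36 − 6.019 = 3.341 mg/L.
x_c = v t_c = 0.188 m/s × 2.902 d × 86400 s/d = 47130 m ≈ 47.1 km.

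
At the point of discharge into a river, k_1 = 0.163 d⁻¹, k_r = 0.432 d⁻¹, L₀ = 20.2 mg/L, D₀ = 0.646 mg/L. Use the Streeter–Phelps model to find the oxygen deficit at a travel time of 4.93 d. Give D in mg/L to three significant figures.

D ≈ 4.10 mg/L

k_1 L₀/(k_r−k_1) = 0.163×20.2/(0.432−0.163) = 3.293/0.2690 = 12.24 mg/L.
e^(−k_1 t) = e^(−0.163×4.930) = 0.4477; e^(−k_r t) = e^(−0.432×4.930) = 0.1189.
D = 12.24 × (0.4477 − 0.1189) + 0.646 × 0.1189 = 4.025 + 0.07679 = 4.102 mg/L.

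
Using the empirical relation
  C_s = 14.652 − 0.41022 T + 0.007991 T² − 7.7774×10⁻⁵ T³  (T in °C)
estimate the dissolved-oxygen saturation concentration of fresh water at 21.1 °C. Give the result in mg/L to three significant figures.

C_s ≈ 8.82 mg/L

C_s = 14.652 − 0.41022×21.1 + 0.007991×21.1² − 7.7774×10⁻⁵×21.1³ = 8.823 mg/L.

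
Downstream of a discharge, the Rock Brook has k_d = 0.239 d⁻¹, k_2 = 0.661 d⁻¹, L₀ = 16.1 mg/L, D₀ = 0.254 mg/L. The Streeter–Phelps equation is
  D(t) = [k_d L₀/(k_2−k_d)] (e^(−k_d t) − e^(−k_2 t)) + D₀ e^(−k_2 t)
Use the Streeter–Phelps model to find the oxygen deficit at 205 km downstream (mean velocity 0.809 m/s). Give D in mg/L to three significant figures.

Travel time t = x/v = 205 km / (0.809 m/s) = 205000 m / 0.809 m/s = 253400 s = 2.933 d.
k_d L₀/(k_2−k_d) = 0.239×16.1/(0.661−0.239) = 3.848/0.4220 = 9.118 mg/L.
e^(−k_d t) = e^(−0.239×2.933) = 0.4961; e^(−k_2 t) = e^(−0.661×2.933) = 0.1439.
D = 9.118 × (0.4961 − 0.1439) + 0.254 × 0.1439 = 3.212 + 0.03655 = 3.248 mg/L.

D ≈ 3.25 mg/L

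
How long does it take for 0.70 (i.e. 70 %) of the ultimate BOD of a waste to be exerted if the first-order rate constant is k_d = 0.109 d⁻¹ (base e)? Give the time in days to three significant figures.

t ≈ 11.0 d

y/L₀ = 1 − e^(−k_d t) = 0.70 ⇒ e^(−k_d t) = 0.300
t = −ln(0.300) / 0.109 = 1.204 / 0.109 = 11.05 d.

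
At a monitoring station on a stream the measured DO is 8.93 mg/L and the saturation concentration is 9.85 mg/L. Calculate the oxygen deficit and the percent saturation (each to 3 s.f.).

D ≈ 0.920 mg/L; 90.7 % saturation

D = C_s − C = 9.85 − 8.93 = 0.920 mg/L.
% saturation = 8.93/9.85 × 100 = 90.7 %.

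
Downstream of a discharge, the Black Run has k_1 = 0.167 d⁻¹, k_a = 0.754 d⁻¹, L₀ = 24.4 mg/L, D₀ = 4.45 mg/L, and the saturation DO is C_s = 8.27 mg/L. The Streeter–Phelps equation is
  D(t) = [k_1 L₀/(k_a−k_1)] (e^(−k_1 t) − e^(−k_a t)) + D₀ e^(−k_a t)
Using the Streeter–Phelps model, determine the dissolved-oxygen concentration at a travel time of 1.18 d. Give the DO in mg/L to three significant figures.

DO ≈ 3.59 mg/L

k_1 L₀/(k_a−k_1) = 0.167×24.4/(0.754−0.167) = 4.075/0.5870 = 6.942 mg/L.
e^(−k_1 t) = e^(−0.167×1.180) = 0.8211; e^(−k_a t) = e^(−0.754×1.180) = 0.4108.
D = 6.942 × (0.8211 − 0.4108) + 4.45 × 0.4108 = 2.849 + 1.828 = 4.677 mg/L.
DO = C_s − D = 8.27 − 4.677 = 3.593 mg/L.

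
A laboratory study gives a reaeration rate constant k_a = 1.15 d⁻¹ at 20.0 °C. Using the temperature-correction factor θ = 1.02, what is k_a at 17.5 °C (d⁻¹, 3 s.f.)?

k_a ≈ 1.09 d⁻¹

k_a(T₂) = k_a(T₁) · θ^(T₂−T₁) = 1.15 × 1.02^(17.5−20.0)
= 1.15 × 1.02^-2.50 = 1.15 × 0.9517 = 1.094 d⁻¹.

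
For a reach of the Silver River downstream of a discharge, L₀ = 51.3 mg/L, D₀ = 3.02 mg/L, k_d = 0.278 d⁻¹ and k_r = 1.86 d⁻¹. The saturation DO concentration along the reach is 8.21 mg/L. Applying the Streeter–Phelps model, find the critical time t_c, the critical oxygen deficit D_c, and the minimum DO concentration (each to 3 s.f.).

t_c ≈ 0.944 d; D_c ≈ 5.90 mg/L; min DO ≈ 2.31 mg/L

t_c = [1/(k_r−k_d)] ln[(k_r/k_d)(1 − D₀(k_r−k_d)/(k_d L₀))]
= [1/(1.86−0.278)] ln[(1.86/0.278)(1 − 3.02×1.582/(0.278×51.3))]
= (1/1.582) ln[6.691 × 0.6650] = 0.6321 × ln(4.449) = 0.6321 × 1.493 = 0.9436 d.
D_c = (k_d/k_r) L₀ e^(−k_d t_c) = (0.278/1.86) × 51.3 × e^(−0.278×0.9436) = 0.1495 × 51.3 × 0.7693 = 5.898 mg/L.
Minimum DO = C_s − D_c = 8.21 − 5.898 = 2.312 mg/L.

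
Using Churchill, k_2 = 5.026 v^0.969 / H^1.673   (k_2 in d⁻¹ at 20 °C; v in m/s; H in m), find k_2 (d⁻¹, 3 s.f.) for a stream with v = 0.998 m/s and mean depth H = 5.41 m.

k_2 ≈ 0.298 d⁻¹

k_2 = 5.026 × 0.998^0.969 / 5.41^1.673 = 5.026 × 0.9981 / 16.85 = 0.2977 d⁻¹.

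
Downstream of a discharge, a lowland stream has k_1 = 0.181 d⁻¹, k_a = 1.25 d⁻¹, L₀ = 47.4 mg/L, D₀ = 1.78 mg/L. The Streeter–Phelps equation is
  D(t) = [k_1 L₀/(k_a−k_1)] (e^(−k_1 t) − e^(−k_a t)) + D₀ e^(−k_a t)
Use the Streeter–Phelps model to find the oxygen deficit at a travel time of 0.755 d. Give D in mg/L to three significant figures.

D ≈ 4.57 mg/L

k_1 L₀/(k_a−k_1) = 0.181×47.4/(1.25−0.181) = 8.579/1.069 = 8.026 mg/L.
e^(−k_1 t) = e^(−0.181×0.7550) = 0.8723; e^(−k_a t) = e^(−1.25×0.7550) = 0.3892.
D = 8.026 × (0.8723 − 0.3892) + 1.78 × 0.3892 = 3.877 + 0.6927 = 4.570 mg/L.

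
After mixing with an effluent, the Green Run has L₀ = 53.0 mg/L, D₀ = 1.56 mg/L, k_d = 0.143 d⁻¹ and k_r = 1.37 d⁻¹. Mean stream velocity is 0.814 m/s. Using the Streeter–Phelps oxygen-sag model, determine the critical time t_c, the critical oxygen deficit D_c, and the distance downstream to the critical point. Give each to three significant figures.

t_c = [1/(k_r−k_d)] ln[(k_r/k_d)(1 − D₀(k_r−k_d)/(k_d L₀))]
= [1/(1.37−0.143)] ln[(1.37/0.143)(1 − 1.56×1.227/(0.143×53.0))]
= (1/1.227) ln[9.580 × 0.7474] = 0.8150 × ln(7.161) = 0.8150 × 1.969 = 1.604 d.
L(t_c) = L₀ e^(−k_d t_c) = 53.0 × 0.7950 = 42.13 mg/L, and at the critical point k_r D_c = k_d L, so D_c = (0.143/1.37) × 42.13 = 4.398 mg/L.
x_c = v t_c = 0.814 m/s × 1.604 d × 86400 s/d = 112800 m ≈ 113 km.

t_c ≈ 1.60 d; D_c ≈ 4.40 mg/L; x_c ≈ 113 km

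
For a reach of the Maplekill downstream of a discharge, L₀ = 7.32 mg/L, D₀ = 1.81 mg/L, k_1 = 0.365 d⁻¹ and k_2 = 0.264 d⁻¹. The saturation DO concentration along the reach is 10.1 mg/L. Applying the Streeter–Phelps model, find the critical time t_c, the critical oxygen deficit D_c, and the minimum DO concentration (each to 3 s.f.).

t_c ≈ 2.55 d; D_c ≈ 3.99 mg/L; min DO ≈ 6.11 mg/L

With k_2/k_1 = 0.7233 and 1 − D₀(k_2−k_1)/(k_1 L₀) = 1.068,
t_c = ln(0.7233 × 1.068) / (0.264 − 0.365) = ln(0.7728) / -0.1010 = -0.2578/-0.1010 = 2.552 d.
D_c = (k_1/k_2) L₀ e^(−k_1 t_c) = (0.365/0.264) × 7.32 × e^(−0.365×2.552) = 1.383 × 7.32 × 0.3940 = 3.987 mg/L.
Minimum DO = C_s − D_c = 10.1 − 3.987 = 6.113 mg/L.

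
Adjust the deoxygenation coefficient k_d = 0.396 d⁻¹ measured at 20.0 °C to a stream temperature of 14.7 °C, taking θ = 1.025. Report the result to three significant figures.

k_d(T₂) = k_d(T₁) · θ^(T₂−T₁) = 0.396 × 1.025^(14.7−20.0)
= 0.396 × 1.025^-5.30 = 0.396 × 0.8773 = 0.3474 d⁻¹.

k_d ≈ 0.347 d⁻¹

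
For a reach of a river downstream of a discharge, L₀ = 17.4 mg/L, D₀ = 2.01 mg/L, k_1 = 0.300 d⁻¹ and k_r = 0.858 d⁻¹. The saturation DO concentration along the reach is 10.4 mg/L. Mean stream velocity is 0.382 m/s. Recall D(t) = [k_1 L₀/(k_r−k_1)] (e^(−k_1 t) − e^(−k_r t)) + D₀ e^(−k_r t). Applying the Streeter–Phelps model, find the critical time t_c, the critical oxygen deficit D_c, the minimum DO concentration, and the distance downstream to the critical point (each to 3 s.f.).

t_c = [1/(k_r−k_1)] ln[(k_r/k_1)(1 − D₀(k_r−k_1)/(k_1 L₀))]
= [1/(0.858−0.300)] ln[(0.858/0.300)(1 − 2.01×0.5580/(0.300×17.4))]
= (1/0.5580) ln[2.860 × 0.7851] = 1.792 × ln(2.245) = 1.792 × 0.8089 = 1.450 d.
D_c = (k_1/k_r) L₀ e^(−k_1 t_c) = (0.300/0.858) × 17.4 × e^(−0.300×1.450) = 0.3497 × 17.4 × 0.6473 = 3.938 mg/L.
Minimum DO = C_s − D_c = 10.4 − 3.938 = 6.462 mg/L.
x_c = v t_c = 0.382 m/s × 1.450 d × 86400 s/d = 47850 m ≈ 47.8 km.

t_c ≈ 1.45 d; D_c ≈ 3.94 mg/L; min DO ≈ 6.46 mg/L; x_c ≈ 47.8 km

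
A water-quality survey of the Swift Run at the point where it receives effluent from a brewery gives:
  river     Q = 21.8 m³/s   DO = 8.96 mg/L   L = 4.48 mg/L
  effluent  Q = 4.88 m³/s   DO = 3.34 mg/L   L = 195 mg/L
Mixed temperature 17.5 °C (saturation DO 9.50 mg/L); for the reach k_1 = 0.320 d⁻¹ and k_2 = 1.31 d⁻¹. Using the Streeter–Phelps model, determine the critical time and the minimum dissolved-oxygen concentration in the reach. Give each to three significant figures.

t_c ≈ 1.29 d; minimum DO ≈ 3.14 mg/L

Mixed DO = (21.8×8.96 + 4.88×3.34)/(21.8+4.88) = 211.6/26.68 = 7.932 mg/L.
Mixed L₀ = (21.8×4.48 + 4.88×195)/(26.68) = 1049/26.68 = 39.33 mg/L.
Initial deficit D₀ = C_s − DO₀ = 9.50 − 7.932 = 1.568 mg/L.
t_c = (1/0.9900) ln[(1.31/0.320)(1 − 1.568×0.9900/(0.320×39.33))] = 1.010 × ln(3.589) = 1.291 d.
D_c = (0.320/1.31) × 39.33 × e^(−0.320×1.291) = 0.2443 × 39.33 × 0.6616 = 6.356 mg/L.
Minimum DO = 9.50 − 6.356 = 3.144 mg/L.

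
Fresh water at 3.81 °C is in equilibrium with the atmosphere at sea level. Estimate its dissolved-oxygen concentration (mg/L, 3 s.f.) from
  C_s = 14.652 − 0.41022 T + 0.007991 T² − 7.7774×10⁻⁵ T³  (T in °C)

C_s = 14.652 − 0.41022×3.81 + 0.007991×3.81² − 7.7774×10⁻⁵×3.81³ = 13.20 mg/L.

C_s ≈ 13.2 mg/L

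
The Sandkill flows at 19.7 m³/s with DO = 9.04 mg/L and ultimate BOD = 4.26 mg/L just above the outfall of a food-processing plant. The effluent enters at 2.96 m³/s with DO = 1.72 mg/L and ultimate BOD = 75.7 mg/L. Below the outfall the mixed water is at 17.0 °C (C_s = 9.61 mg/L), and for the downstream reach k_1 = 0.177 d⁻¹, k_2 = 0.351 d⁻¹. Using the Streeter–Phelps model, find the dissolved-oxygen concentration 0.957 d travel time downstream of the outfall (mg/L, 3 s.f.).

Mixed DO = (19.7×9.04 + 2.96×1.72)/(19.7+2.96) = 183.2/22.66 = 8.084 mg/L.
Mixed L₀ = (19.7×4.26 + 2.96×75.7)/(22.66) = 308.0/22.66 = 13.59 mg/L.
Initial deficit D₀ = C_s − DO₀ = 9.61 − 8.084 = 1.526 mg/L.
D(0.957) = [0.177×13.59/(0.351−0.177)](e^(−0.177×0.957) − e^(−0.351×0.957)) + 1.526 e^(−0.351×0.957)
= 13.83 × (0.8442 − 0.7147) + 1.526 × 0.7147 = 2.881 mg/L.
DO = 9.61 − 2.881 = 6.729 mg/L.

DO ≈ 6.73 mg/L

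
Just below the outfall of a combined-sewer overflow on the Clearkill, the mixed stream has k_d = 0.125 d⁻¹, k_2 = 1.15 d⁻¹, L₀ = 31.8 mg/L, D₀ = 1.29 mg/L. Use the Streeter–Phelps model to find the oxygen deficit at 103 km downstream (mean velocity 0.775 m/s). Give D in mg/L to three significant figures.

Travel time t = x/v = 103 km / (0.775 m/s) = 103000 m / 0.775 m/s = 132900 s = 1.538 d.
k_d L₀/(k_2−k_d) = 0.125×31.8/(1.15−0.125) = 3.975/1.025 = 3.878 mg/L.
e^(−k_d t) = e^(−0.125×1.538) = 0.8251; e^(−k_2 t) = e^(−1.15×1.538) = 0.1705.
D = 3.878 × (0.8251 − 0.1705) + 1.29 × 0.1705 = 2.538 + 0.2200 = 2.758 mg/L.

D ≈ 2.76 mg/L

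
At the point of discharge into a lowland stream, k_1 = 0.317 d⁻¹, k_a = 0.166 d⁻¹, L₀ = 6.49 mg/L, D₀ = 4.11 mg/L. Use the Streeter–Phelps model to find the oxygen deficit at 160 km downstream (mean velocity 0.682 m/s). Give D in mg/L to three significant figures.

Travel time t = x/v = 160 km / (0.682 m/s) = 160000 m / 0.682 m/s = 234600 s = 2.715 d.
k_1 L₀/(k_a−k_1) = 0.317×6.49/(0.166−0.317) = 2.057/-0.1510 = -13.62 mg/L.
e^(−k_1 t) = e^(−0.317×2.715) = 0.4228; e^(−k_a t) = e^(−0.166×2.715) = 0.6372.
D = -13.62 × (0.4228 − 0.6372) + 4.11 × 0.6372 = 2.920 + 2.619 = 5.539 mg/L.

D ≈ 5.54 mg/L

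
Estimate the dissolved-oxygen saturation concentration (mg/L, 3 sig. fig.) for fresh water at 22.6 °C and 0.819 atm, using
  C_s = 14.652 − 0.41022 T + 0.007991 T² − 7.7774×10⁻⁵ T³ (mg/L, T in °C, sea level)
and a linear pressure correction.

At sea level: C_s = 14.652 − 0.41022×22.6 + 0.007991×22.6² − 7.7774×10⁻⁵×22.6³ = 8.565 mg/L.
Pressure correction: C_s' = 8.565 × 0.819 = 7.015 mg/L.

C_s ≈ 7.01 mg/L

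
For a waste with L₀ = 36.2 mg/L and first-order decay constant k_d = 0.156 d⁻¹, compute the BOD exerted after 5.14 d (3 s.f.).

y_t = L₀(1 − e^(−k_d t)) = 36.2 × (1 − e^(−0.156×5.14))
= 36.2 × (1 − 0.4485) = 36.2 × 0.5515 = 19.96 mg/L.

y ≈ 20.0 mg/L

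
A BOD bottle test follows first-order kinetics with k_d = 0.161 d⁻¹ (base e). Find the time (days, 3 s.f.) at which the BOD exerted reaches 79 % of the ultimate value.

y/L₀ = 1 − e^(−k_d t) = 0.79 ⇒ e^(−k_d t) = 0.210
t = −ln(0.210) / 0.161 = 1.561 / 0.161 = 9.693 d.

t ≈ 9.69 d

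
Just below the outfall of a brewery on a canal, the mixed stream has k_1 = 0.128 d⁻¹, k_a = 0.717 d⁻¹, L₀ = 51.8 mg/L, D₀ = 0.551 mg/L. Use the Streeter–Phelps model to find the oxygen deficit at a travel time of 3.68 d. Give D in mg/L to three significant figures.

D ≈ 6.26 mg/L

k_1 L₀/(k_a−k_1) = 0.128×51.8/(0.717−0.128) = 6.630/0.5890 = 11.26 mg/L.
e^(−k_1 t) = e^(−0.128×3.680) = 0.6244; e^(−k_a t) = e^(−0.717×3.680) = 0.07146.
D = 11.26 × (0.6244 − 0.07146) + 0.551 × 0.07146 = 6.224 + 0.03938 = 6.263 mg/L.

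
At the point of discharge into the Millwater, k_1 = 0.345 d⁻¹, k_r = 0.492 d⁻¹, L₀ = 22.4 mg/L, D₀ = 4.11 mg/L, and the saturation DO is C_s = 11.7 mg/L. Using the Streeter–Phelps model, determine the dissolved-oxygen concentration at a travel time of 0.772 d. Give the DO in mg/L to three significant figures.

DO ≈ 4.57 mg/L

k_1 L₀/(k_r−k_1) = 0.345×22.4/(0.492−0.345) = 7.728/0.1470 = 52.57 mg/L.
e^(−k_1 t) = e^(−0.345×0.7720) = 0.7662; e^(−k_r t) = e^(−0.492×0.7720) = 0.6840.
D = 52.57 × (0.7662 − 0.6840) + 4.11 × 0.6840 = 4.321 + 2.811 = 7.132 mg/L.
DO = C_s − D = 11.7 − 7.132 = 4.568 mg/L.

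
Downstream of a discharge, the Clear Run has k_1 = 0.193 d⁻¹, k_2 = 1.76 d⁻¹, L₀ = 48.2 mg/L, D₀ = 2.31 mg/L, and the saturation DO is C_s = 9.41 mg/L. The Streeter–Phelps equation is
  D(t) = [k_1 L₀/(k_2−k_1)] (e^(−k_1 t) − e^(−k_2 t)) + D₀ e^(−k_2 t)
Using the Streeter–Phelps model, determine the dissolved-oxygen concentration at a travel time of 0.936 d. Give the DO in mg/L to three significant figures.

k_1 L₀/(k_2−k_1) = 0.193×48.2/(1.76−0.193) = 9.303/1.567 = 5.937 mg/L.
e^(−k_1 t) = e^(−0.193×0.9360) = 0.8347; e^(−k_2 t) = e^(−1.76×0.9360) = 0.1926.
D = 5.937 × (0.8347 − 0.1926) + 2.31 × 0.1926 = 3.812 + 0.4448 = 4.257 mg/L.
DO = C_s − D = 9.41 − 4.257 = 5.153 mg/L.

DO ≈ 5.15 mg/L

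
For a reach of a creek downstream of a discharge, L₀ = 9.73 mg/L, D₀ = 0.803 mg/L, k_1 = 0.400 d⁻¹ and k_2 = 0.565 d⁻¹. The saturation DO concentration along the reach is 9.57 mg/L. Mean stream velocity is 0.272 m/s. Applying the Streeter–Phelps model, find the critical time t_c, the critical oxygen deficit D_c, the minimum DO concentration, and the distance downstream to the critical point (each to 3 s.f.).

t_c ≈ 1.88 d; D_c ≈ 3.24 mg/L; min DO ≈ 6.33 mg/L; x_c ≈ 44.3 km

With k_2/k_1 = 1.412 and 1 − D₀(k_2−k_1)/(k_1 L₀) = 0.9660,
t_c = ln(1.412 × 0.9660) / (0.565 − 0.400) = ln(1.364) / 0.1650 = 0.3107/0.1650 = 1.883 d.
D_c = (k_1/k_2) L₀ e^(−k_1 t_c) = (0.400/0.565) × 9.73 × e^(−0.400×1.883) = 0.7080 × 9.73 × 0.4708 = 3.243 mg/L.
Minimum DO = C_s − D_c = 9.57 − 3.243 = 6.327 mg/L.
x_c = v t_c = 0.272 m/s × 1.883 d × 86400 s/d = 44260 m ≈ 44.3 km.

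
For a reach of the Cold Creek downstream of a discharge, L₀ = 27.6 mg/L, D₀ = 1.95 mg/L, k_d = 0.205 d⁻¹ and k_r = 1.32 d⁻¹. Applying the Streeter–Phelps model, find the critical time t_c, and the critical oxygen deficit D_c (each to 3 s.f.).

t_c = [1/(k_r−k_d)] ln[(k_r/k_d)(1 − D₀(k_r−k_d)/(k_d L₀))]
= [1/(1.32−0.205)] ln[(1.32/0.205)(1 − 1.95×1.115/(0.205×27.6))]
= (1/1.115) ln[6.439 × 0.6157] = 0.8969 × ln(3.965) = 0.8969 × 1.377 = 1.235 d.
L(t_c) = L₀ e^(−k_d t_c) = 27.6 × 0.7763 = 21.43 mg/L, and at the critical point k_r D_c = k_d L, so D_c = (0.205/1.32) × 21.43 = 3.327 mg/L.

t_c ≈ 1.24 d; D_c ≈ 3.33 mg/L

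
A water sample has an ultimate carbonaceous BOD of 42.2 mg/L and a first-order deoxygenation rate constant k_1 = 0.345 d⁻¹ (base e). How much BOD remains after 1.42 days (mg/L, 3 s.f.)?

L_t = L₀ e^(−k_1 t) = 42.2 × e^(−0.345×1.42) = 42.2 × 0.6127 = 25.86 mg/L.

L ≈ 25.9 mg/L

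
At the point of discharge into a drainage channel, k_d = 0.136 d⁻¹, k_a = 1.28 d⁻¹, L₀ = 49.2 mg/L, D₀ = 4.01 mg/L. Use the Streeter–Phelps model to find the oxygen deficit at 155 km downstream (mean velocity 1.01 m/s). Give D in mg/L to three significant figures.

D ≈ 4.40 mg/L

Travel time t = x/v = 155 km / (1.01 m/s) = 155000 m / 1.01 m/s = 153500 s = 1.776 d.
k_d L₀/(k_a−k_d) = 0.136×49.2/(1.28−0.136) = 6.691/1.144 = 5.849 mg/L.
e^(−k_d t) = e^(−0.136×1.776) = 0.7854; e^(−k_a t) = e^(−1.28×1.776) = 0.1029.
D = 5.849 × (0.7854 − 0.1029) + 4.01 × 0.1029 = 3.992 + 0.4128 = 4.404 mg/L.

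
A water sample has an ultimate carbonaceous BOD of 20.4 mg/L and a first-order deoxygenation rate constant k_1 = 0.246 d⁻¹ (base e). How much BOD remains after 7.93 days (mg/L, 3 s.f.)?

L_t = L₀ e^(−k_1 t) = 20.4 × e^(−0.246×7.93) = 20.4 × 0.1422 = 2.900 mg/L.

L ≈ 2.90 mg/L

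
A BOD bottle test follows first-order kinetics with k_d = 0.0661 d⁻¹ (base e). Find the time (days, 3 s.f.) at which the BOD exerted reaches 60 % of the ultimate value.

y/L₀ = 1 − e^(−k_d t) = 0.60 ⇒ e^(−k_d t) = 0.400
t = −ln(0.400) / 0.0661 = 0.9163 / 0.0661 = 13.86 d.

t ≈ 13.9 d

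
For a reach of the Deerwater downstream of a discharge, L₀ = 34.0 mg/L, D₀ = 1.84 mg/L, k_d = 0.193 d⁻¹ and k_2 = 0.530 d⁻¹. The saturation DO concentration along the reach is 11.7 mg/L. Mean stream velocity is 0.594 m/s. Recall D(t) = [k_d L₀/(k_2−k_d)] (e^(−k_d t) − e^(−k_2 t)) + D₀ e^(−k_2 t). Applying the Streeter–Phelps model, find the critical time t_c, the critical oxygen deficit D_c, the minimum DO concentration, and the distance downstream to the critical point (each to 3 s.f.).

t_c = [1/(k_2−k_d)] ln[(k_2/k_d)(1 − D₀(k_2−k_d)/(k_d L₀))]
= [1/(0.530−0.193)] ln[(0.530/0.193)(1 − 1.84×0.3370/(0.193×34.0))]
= (1/0.3370) ln[2.746 × 0.9055] = 2.967 × ln(2.487) = 2.967 × 0.9109 = 2.703 d.
D_c = (k_d/k_2) L₀ e^(−k_d t_c) = (0.193/0.530) × 34.0 × e^(−0.193×2.703) = 0.3642 × 34.0 × 0.5935 = 7.348 mg/L.
Minimum DO = C_s − D_c = 11.7 − 7.348 = 4.352 mg/L.
x_c = v t_c = 0.594 m/s × 2.703 d × 86400 s/d = 138700 m ≈ 139 km.

t_c ≈ 2.70 d; D_c ≈ 7.35 mg/L; min DO ≈ 4.35 mg/L; x_c ≈ 139 km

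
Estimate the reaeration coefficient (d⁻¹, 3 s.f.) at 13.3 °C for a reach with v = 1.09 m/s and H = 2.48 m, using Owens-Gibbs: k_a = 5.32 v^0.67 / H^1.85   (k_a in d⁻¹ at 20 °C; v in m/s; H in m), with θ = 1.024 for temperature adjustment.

k_a(20) = 5.32 × 1.09^0.67 / 2.48^1.85 = 5.32 × 1.059 / 5.367 = 1.050 d⁻¹.
k_a(13.3) = 1.050 × 1.024^(13.3−20) = 1.050 × 0.8531 = 0.8959 d⁻¹.

k_a ≈ 0.896 d⁻¹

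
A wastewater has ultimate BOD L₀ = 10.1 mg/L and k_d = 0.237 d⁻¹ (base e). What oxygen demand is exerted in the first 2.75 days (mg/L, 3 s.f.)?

y_t = L₀(1 − e^(−k_d t)) = 10.1 × (1 − e^(−0.237×2.75))
= 10.1 × (1 − 0.5211) = 10.1 × 0.4789 = 4.837 mg/L.

y ≈ 4.84 mg/L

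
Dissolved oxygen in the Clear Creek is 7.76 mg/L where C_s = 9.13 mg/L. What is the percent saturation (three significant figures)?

85.0 % saturation

% saturation = C/C_s × 100 = 7.76/9.13 × 100 = 85.0 %.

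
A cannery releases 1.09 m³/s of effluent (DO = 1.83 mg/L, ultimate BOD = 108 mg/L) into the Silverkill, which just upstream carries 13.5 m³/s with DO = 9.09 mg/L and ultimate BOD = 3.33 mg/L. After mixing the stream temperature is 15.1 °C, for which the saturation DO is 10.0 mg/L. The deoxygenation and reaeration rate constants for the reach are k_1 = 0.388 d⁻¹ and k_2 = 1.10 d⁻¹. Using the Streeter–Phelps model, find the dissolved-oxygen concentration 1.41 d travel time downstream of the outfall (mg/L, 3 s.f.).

DO ≈ 7.46 mg/L

Mixed DO = (13.5×9.09 + 1.09×1.83)/(13.5+1.09) = 124.7/14.59 = 8.548 mg/L.
Mixed L₀ = (13.5×3.33 + 1.09×108)/(14.59) = 162.7/14.59 = 11.15 mg/L.
Initial deficit D₀ = C_s − DO₀ = 10.0 − 8.548 = 1.452 mg/L.
D(1.41) = [0.388×11.15/(1.10−0.388)](e^(−0.388×1.41) − e^(−1.10×1.41)) + 1.452 e^(−1.10×1.41)
= 6.076 × (0.5786 − 0.2120) + 1.452 × 0.2120 = 2.535 mg/L.
DO = 10.0 − 2.535 = 7.465 mg/L.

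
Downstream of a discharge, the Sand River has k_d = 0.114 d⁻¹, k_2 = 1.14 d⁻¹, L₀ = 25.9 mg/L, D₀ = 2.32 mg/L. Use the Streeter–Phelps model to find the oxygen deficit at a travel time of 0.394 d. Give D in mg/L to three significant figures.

k_d L₀/(k_2−k_d) = 0.114×25.9/(1.14−0.114) = 2.953/1.026 = 2.878 mg/L.
e^(−k_d t) = e^(−0.114×0.3940) = 0.9561; e^(−k_2 t) = e^(−1.14×0.3940) = 0.6382.
D = 2.878 × (0.9561 − 0.6382) + 2.32 × 0.6382 = 0.9149 + 1.481 = 2.395 mg/L.

D ≈ 2.40 mg/L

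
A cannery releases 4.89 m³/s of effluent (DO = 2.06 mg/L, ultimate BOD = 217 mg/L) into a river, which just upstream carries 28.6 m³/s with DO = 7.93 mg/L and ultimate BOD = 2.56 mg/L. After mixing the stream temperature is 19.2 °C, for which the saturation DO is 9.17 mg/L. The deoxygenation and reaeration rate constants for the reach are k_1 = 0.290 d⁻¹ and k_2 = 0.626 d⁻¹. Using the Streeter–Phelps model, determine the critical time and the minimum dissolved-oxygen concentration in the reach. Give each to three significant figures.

Mixed DO = (28.6×7.93 + 4.89×2.06)/(28.6+4.89) = 236.9/33.49 = 7.073 mg/L.
Mixed L₀ = (28.6×2.56 + 4.89×217)/(33.49) = 1134/33.49 = 33.87 mg/L.
Initial deficit D₀ = C_s − DO₀ = 9.17 − 7.073 = 2.097 mg/L.
t_c = (1/0.3360) ln[(0.626/0.290)(1 − 2.097×0.3360/(0.290×33.87))] = 2.976 × ln(2.004) = 2.069 d.
D_c = (0.290/0.626) × 33.87 × e^(−0.290×2.069) = 0.4633 × 33.87 × 0.5489 = 8.613 mg/L.
Minimum DO = 9.17 − 8.613 = 0.5575 mg/L.

t_c ≈ 2.07 d; minimum DO ≈ 0.557 mg/L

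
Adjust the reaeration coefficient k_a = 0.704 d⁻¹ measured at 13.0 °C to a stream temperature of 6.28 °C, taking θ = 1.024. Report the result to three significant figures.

k_a(T₂) = k_a(T₁) · θ^(T₂−T₁) = 0.704 × 1.024^(6.28−13.0)
= 0.704 × 1.024^-6.72 = 0.704 × 0.8527 = 0.6003 d⁻¹.

k_a ≈ 0.600 d⁻¹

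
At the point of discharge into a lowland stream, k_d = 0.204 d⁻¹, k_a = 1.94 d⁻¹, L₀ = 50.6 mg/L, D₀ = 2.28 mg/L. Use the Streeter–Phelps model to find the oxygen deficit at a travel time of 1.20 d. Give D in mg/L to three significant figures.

D ≈ 4.30 mg/L

k_d L₀/(k_a−k_d) = 0.204×50.6/(1.94−0.204) = 10.32/1.736 = 5.946 mg/L.
e^(−k_d t) = e^(−0.204×1.200) = 0.7829; e^(−k_a t) = e^(−1.94×1.200) = 0.09749.
D = 5.946 × (0.7829 − 0.09749) + 2.28 × 0.09749 = 4.075 + 0.2223 = 4.298 mg/L.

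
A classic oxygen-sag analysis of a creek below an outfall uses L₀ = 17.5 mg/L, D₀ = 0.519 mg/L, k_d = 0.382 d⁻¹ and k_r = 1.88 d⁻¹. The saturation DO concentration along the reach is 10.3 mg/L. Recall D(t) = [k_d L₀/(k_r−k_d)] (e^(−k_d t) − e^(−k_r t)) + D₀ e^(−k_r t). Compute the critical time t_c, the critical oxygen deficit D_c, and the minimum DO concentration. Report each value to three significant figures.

At the critical point dD/dt = 0, so k_d L₀ e^(−k_d t) = k_r D. Substituting D(t) from the Streeter–Phelps equation and solving for t gives
t_c = ln[(k_r/k_d)(1 − D₀(k_r−k_d)/(k_d L₀))] / (k_r−k_d).
Here k_r−k_d = 1.498 d⁻¹ and 1 − D₀(k_r−k_d)/(k_d L₀) = 1 − 0.519×1.498/(0.382×17.5) = 0.8837, so
t_c = ln(4.921 × 0.8837) / 1.498 = 1.470 / 1.498 = 0.9813 d.
D_c = (k_d/k_r) L₀ e^(−k_d t_c) = (0.382/1.88) × 17.5 × e^(−0.382×0.9813) = 0.2032 × 17.5 × 0.6874 = 2.444 mg/L.
Minimum DO = C_s − D_c = 10.3 − 2.444 = 7.856 mg/L.

t_c ≈ 0.981 d; D_c ≈ 2.44 mg/L; min DO ≈ 7.86 mg/L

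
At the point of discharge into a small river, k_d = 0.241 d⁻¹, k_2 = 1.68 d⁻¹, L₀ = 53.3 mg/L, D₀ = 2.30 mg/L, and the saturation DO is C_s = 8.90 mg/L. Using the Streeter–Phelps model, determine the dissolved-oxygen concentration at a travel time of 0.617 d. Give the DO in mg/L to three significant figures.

k_d L₀/(k_2−k_d) = 0.241×53.3/(1.68−0.241) = 12.85/1.439 = 8.927 mg/L.
e^(−k_d t) = e^(−0.241×0.6170) = 0.8618; e^(−k_2 t) = e^(−1.68×0.6170) = 0.3547.
D = 8.927 × (0.8618 − 0.3547) + 2.30 × 0.3547 = 4.527 + 0.8157 = 5.343 mg/L.
DO = C_s − D = 8.90 − 5.343 = 3.557 mg/L.

DO ≈ 3.56 mg/L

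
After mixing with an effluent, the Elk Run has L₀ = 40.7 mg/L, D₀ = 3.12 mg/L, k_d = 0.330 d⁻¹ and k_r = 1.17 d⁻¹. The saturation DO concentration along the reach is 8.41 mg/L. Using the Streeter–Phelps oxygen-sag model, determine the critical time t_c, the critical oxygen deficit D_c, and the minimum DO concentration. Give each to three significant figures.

t_c ≈ 1.25 d; D_c ≈ 7.60 mg/L; min DO ≈ 0.806 mg/L

At the critical point dD/dt = 0, so k_d L₀ e^(−k_d t) = k_r D. Substituting D(t) from the Streeter–Phelps equation and solving for t gives
t_c = ln[(k_r/k_d)(1 − D₀(k_r−k_d)/(k_d L₀))] / (k_r−k_d).
Here k_r−k_d = 0.8400 d⁻¹ and 1 − D₀(k_r−k_d)/(k_d L₀) = 1 − 3.12×0.8400/(0.330×40.7) = 0.8049, so
t_c = ln(3.545 × 0.8049) / 0.8400 = 1.049 / 0.8400 = 1.248 d.
L(t_c) = L₀ e^(−k_d t_c) = 40.7 × 0.6624 = 26.96 mg/L, and at the critical point k_r D_c = k_d L, so D_c = (0.330/1.17) × 26.96 = 7.604 mg/L.
Minimum DO = C_s − D_c = 8.41 − 7.604 = 0.8065 mg/L.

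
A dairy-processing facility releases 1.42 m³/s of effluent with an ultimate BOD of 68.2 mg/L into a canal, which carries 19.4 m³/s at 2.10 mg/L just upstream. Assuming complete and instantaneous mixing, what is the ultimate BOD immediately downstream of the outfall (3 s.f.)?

6.61 mg/L

Flow-weighted mixing: C = (Q_r C_r + Q_w C_w)/(Q_r + Q_w)
= (19.4×2.10 + 1.42×68.2)/(19.4 + 1.42) = 137.6/20.82 = 6.608 mg/L.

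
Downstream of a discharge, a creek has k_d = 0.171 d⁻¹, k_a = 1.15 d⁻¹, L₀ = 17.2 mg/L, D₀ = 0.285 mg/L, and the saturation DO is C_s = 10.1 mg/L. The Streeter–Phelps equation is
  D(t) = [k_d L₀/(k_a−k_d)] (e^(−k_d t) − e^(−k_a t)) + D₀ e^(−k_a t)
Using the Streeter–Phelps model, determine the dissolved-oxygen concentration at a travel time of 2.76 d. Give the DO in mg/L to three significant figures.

DO ≈ 8.34 mg/L

k_d L₀/(k_a−k_d) = 0.171×17.2/(1.15−0.171) = 2.941/0.9790 = 3.004 mg/L.
e^(−k_d t) = e^(−0.171×2.760) = 0.6238; e^(−k_a t) = e^(−1.15×2.760) = 0.04184.
D = 3.004 × (0.6238 − 0.04184) + 0.285 × 0.04184 = 1.748 + 0.01192 = 1.760 mg/L.
DO = C_s − D = 10.1 − 1.760 = 8.340 mg/L.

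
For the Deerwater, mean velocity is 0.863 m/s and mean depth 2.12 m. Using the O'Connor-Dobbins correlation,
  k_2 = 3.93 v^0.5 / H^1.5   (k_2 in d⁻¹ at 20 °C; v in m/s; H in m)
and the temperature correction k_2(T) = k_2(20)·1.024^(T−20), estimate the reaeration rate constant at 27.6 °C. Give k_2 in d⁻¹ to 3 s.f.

k_2(20) = 3.93 × 0.863^0.5 / 2.12^1.5 = 3.93 × 0.9290 / 3.087 = 1.183 d⁻¹.
k_2(27.6) = 1.183 × 1.024^(27.6−20) = 1.183 × 1.198 = 1.416 d⁻¹.

k_2 ≈ 1.42 d⁻¹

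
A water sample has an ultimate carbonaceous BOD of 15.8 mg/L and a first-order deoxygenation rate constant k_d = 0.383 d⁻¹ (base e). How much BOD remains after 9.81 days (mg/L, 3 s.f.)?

L_t = L₀ e^(−k_d t) = 15.8 × e^(−0.383×9.81) = 15.8 × 0.02335 = 0.3689 mg/L.

L ≈ 0.369 mg/L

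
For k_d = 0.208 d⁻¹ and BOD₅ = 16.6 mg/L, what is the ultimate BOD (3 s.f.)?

L₀ ≈ 25.7 mg/L

BOD₅ = L₀(1 − e^(−5k_d)) ⇒ L₀ = BOD₅ / (1 − e^(−5×0.208))
= 16.6 / (1 − 0.3535) = 16.6 / 0.6465 = 25.67 mg/L.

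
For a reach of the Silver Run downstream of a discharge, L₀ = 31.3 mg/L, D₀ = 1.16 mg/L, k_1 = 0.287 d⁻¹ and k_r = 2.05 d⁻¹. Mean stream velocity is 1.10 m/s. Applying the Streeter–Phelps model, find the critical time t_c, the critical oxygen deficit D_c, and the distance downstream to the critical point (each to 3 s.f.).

With k_r/k_1 = 7.143 and 1 − D₀(k_r−k_1)/(k_1 L₀) = 0.7723,
t_c = ln(7.143 × 0.7723) / (2.05 − 0.287) = ln(5.517) / 1.763 = 1.708/1.763 = 0.9687 d.
D_c = (k_1/k_r) L₀ e^(−k_1 t_c) = (0.287/2.05) × 31.3 × e^(−0.287×0.9687) = 0.1400 × 31.3 × 0.7573 = 3.318 mg/L.
x_c = v t_c = 1.10 m/s × 0.9687 d × 86400 s/d = 92060 m ≈ 92.1 km.

t_c ≈ 0.969 d; D_c ≈ 3.32 mg/L; x_c ≈ 92.1 km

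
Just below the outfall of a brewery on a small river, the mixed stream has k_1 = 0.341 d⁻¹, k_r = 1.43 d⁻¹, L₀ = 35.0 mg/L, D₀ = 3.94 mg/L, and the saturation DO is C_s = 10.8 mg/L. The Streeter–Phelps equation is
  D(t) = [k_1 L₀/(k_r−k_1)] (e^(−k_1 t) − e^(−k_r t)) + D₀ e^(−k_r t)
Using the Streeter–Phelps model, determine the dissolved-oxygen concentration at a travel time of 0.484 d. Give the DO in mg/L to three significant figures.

k_1 L₀/(k_r−k_1) = 0.341×35.0/(1.43−0.341) = 11.94/1.089 = 10.96 mg/L.
e^(−k_1 t) = e^(−0.341×0.4840) = 0.8479; e^(−k_r t) = e^(−1.43×0.4840) = 0.5005.
D = 10.96 × (0.8479 − 0.5005) + 3.94 × 0.5005 = 3.807 + 1.972 = 5.779 mg/L.
DO = C_s − D = 10.8 − 5.779 = 5.021 mg/L.

DO ≈ 5.02 mg/L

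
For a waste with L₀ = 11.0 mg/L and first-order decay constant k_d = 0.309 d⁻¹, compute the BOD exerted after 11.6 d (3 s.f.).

y ≈ 10.7 mg/L

y_t = L₀(1 − e^(−k_d t)) = 11.0 × (1 − e^(−0.309×11.6))
= 11.0 × (1 − 0.02775) = 11.0 × 0.9722 = 10.69 mg/L.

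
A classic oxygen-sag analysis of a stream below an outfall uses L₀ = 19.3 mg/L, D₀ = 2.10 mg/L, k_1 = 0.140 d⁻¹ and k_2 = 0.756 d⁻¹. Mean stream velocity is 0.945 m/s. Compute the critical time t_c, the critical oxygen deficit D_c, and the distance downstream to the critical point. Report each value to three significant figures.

t_c ≈ 1.68 d; D_c ≈ 2.83 mg/L; x_c ≈ 137 km

At the critical point dD/dt = 0, so k_1 L₀ e^(−k_1 t) = k_2 D. Substituting D(t) from the Streeter–Phelps equation and solving for t gives
t_c = ln[(k_2/k_1)(1 − D₀(k_2−k_1)/(k_1 L₀))] / (k_2−k_1).
Here k_2−k_1 = 0.6160 d⁻¹ and 1 − D₀(k_2−k_1)/(k_1 L₀) = 1 − 2.10×0.6160/(0.140×19.3) = 0.5212, so
t_c = ln(5.400 × 0.5212) / 0.6160 = 1.035 / 0.6160 = 1.680 d.
D_c = (k_1/k_2) L₀ e^(−k_1 t_c) = (0.140/0.756) × 19.3 × e^(−0.140×1.680) = 0.1852 × 19.3 × 0.7904 = 2.825 mg/L.
x_c = v t_c = 0.945 m/s × 1.680 d × 86400 s/d = 137200 m ≈ 137 km.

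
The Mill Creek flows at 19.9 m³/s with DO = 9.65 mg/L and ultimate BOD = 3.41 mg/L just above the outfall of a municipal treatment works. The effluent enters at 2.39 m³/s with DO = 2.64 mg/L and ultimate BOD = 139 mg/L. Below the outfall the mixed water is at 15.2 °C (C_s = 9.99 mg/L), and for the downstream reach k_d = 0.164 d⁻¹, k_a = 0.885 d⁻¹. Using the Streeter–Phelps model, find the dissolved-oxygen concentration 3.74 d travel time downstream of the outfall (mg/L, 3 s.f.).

Mixed DO = (19.9×9.65 + 2.39×2.64)/(19.9+2.39) = 198.3/22.29 = 8.898 mg/L.
Mixed L₀ = (19.9×3.41 + 2.39×139)/(22.29) = 400.1/22.29 = 17.95 mg/L.
Initial deficit D₀ = C_s − DO₀ = 9.99 − 8.898 = 1.092 mg/L.
D(3.74) = [0.164×17.95/(0.885−0.164)](e^(−0.164×3.74) − e^(−0.885×3.74)) + 1.092 e^(−0.885×3.74)
= 4.083 × (0.5415 − 0.03652) + 1.092 × 0.03652 = 2.102 mg/L.
DO = 9.99 − 2.102 = 7.888 mg/L.

DO ≈ 7.89 mg/L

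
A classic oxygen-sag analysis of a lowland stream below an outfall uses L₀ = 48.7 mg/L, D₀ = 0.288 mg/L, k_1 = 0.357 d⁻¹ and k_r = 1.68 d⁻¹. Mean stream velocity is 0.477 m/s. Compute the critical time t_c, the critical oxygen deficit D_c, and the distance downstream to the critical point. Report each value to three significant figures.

t_c ≈ 1.15 d; D_c ≈ 6.85 mg/L; x_c ≈ 47.6 km

At the critical point dD/dt = 0, so k_1 L₀ e^(−k_1 t) = k_r D. Substituting D(t) from the Streeter–Phelps equation and solving for t gives
t_c = ln[(k_r/k_1)(1 − D₀(k_r−k_1)/(k_1 L₀))] / (k_r−k_1).
Here k_r−k_1 = 1.323 d⁻¹ and 1 − D₀(k_r−k_1)/(k_1 L₀) = 1 − 0.288×1.323/(0.357×48.7) = 0.9781, so
t_c = ln(4.706 × 0.9781) / 1.323 = 1.527 / 1.323 = 1.154 d.
D_c = (k_1/k_r) L₀ e^(−k_1 t_c) = (0.357/1.68) × 48.7 × e^(−0.357×1.154) = 0.2125 × 48.7 × 0.6624 = 6.855 mg/L.
x_c = v t_c = 0.477 m/s × 1.154 d × 86400 s/d = 47560 m ≈ 47.6 km.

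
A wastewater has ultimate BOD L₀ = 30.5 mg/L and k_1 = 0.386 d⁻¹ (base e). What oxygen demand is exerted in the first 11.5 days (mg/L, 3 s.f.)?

y ≈ 30.1 mg/L

y_t = L₀(1 − e^(−k_1 t)) = 30.5 × (1 − e^(−0.386×11.5))
= 30.5 × (1 − 0.01181) = 30.5 × 0.9882 = 30.14 mg/L.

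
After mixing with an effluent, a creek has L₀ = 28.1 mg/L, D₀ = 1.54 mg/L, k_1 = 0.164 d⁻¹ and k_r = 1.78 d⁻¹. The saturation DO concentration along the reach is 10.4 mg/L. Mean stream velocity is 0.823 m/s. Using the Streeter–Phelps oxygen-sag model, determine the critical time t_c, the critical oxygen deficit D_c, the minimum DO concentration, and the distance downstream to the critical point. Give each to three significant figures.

t_c ≈ 0.995 d; D_c ≈ 2.20 mg/L; min DO ≈ 8.20 mg/L; x_c ≈ 70.8 km

t_c = [1/(k_r−k_1)] ln[(k_r/k_1)(1 − D₀(k_r−k_1)/(k_1 L₀))]
= [1/(1.78−0.164)] ln[(1.78/0.164)(1 − 1.54×1.616/(0.164×28.1))]
= (1/1.616) ln[10.85 × 0.4600] = 0.6188 × ln(4.992) = 0.6188 × 1.608 = 0.9950 d.
D_c = (k_1/k_r) L₀ e^(−k_1 t_c) = (0.164/1.78) × 28.1 × e^(−0.164×0.9950) = 0.09213 × 28.1 × 0.8494 = 2.199 mg/L.
Minimum DO = C_s − D_c = 10.4 − 2.199 = 8.201 mg/L.
x_c = v t_c = 0.823 m/s × 0.9950 d × 86400 s/d = 70750 m ≈ 70.8 km.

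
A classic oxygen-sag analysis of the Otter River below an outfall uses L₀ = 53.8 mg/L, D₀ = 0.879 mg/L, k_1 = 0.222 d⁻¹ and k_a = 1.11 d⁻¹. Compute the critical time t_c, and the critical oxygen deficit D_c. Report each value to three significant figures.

At the critical point dD/dt = 0, so k_1 L₀ e^(−k_1 t) = k_a D. Substituting D(t) from the Streeter–Phelps equation and solving for t gives
t_c = ln[(k_a/k_1)(1 − D₀(k_a−k_1)/(k_1 L₀))] / (k_a−k_1).
Here k_a−k_1 = 0.8880 d⁻¹ and 1 − D₀(k_a−k_1)/(k_1 L₀) = 1 − 0.879×0.8880/(0.222×53.8) = 0.9346, so
t_c = ln(5.000 × 0.9346) / 0.8880 = 1.542 / 0.8880 = 1.736 d.
L(t_c) = L₀ e^(−k_1 t_c) = 53.8 × 0.6801 = 36.59 mg/L, and at the critical point k_a D_c = k_1 L, so D_c = (0.222/1.11) × 36.59 = 7.318 mg/L.

t_c ≈ 1.74 d; D_c ≈ 7.32 mg/L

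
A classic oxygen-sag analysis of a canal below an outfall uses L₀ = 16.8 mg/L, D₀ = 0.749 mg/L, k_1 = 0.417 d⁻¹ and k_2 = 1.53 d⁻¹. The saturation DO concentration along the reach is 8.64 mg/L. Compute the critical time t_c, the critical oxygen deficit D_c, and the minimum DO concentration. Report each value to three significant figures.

With k_2/k_1 = 3.669 and 1 − D₀(k_2−k_1)/(k_1 L₀) = 0.8810,
t_c = ln(3.669 × 0.8810) / (1.53 − 0.417) = ln(3.232) / 1.113 = 1.173/1.113 = 1.054 d.
L(t_c) = L₀ e^(−k_1 t_c) = 16.8 × 0.6443 = 10.82 mg/L, and at the critical point k_2 D_c = k_1 L, so D_c = (0.417/1.53) × 10.82 = 2.950 mg/L.
Minimum DO = C_s − D_c = 8.64 − 2.950 = 5.690 mg/L.

t_c ≈ 1.05 d; D_c ≈ 2.95 mg/L; min DO ≈ 5.69 mg/L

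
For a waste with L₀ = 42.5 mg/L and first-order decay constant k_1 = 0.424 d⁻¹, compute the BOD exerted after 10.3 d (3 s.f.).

y ≈ 42.0 mg/L

y_t = L₀(1 − e^(−k_1 t)) = 42.5 × (1 − e^(−0.424×10.3))
= 42.5 × (1 − 0.01269) = 42.5 × 0.9873 = 41.96 mg/L.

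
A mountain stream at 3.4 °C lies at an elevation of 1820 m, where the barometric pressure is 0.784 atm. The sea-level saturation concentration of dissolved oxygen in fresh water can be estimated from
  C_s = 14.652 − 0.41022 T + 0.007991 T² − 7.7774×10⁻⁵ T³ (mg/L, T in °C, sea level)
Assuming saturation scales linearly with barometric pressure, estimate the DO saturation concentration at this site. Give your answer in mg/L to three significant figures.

C_s ≈ 10.5 mg/L

At sea level: C_s = 14.652 − 0.41022×3.4 + 0.007991×3.4² − 7.7774×10⁻⁵×3.4³ = 13.35 mg/L.
Pressure correction: C_s' = 13.35 × 0.784 = 10.46 mg/L.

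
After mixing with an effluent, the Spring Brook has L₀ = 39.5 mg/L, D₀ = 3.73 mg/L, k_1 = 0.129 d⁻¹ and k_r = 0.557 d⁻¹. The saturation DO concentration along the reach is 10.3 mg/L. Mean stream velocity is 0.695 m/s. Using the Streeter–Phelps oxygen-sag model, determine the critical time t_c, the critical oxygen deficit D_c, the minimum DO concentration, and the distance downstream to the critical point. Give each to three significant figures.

At the critical point dD/dt = 0, so k_1 L₀ e^(−k_1 t) = k_r D. Substituting D(t) from the Streeter–Phelps equation and solving for t gives
t_c = ln[(k_r/k_1)(1 − D₀(k_r−k_1)/(k_1 L₀))] / (k_r−k_1).
Here k_r−k_1 = 0.4280 d⁻¹ and 1 − D₀(k_r−k_1)/(k_1 L₀) = 1 − 3.73×0.4280/(0.129×39.5) = 0.6867, so
t_c = ln(4.318 × 0.6867) / 0.4280 = 1.087 / 0.4280 = 2.539 d.
D_c = (k_1/k_r) L₀ e^(−k_1 t_c) = (0.129/0.557) × 39.5 × e^(−0.129×2.539) = 0.2316 × 39.5 × 0.7207 = 6.593 mg/L.
Minimum DO = C_s − D_c = 10.3 − 6.593 = 3.707 mg/L.
x_c = v t_c = 0.695 m/s × 2.539 d × 86400 s/d = 152500 m ≈ 152 km.

t_c ≈ 2.54 d; D_c ≈ 6.59 mg/L; min DO ≈ 3.71 mg/L; x_c ≈ 152 km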